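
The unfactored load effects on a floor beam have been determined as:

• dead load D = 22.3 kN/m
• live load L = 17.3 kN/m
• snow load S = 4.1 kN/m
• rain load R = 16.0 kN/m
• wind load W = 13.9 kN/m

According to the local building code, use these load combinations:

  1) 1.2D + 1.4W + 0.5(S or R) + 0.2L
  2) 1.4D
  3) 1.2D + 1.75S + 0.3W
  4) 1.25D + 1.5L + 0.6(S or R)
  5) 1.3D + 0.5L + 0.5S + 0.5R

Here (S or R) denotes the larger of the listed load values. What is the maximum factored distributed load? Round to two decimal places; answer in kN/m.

63.43 kN/m

(S or R) → R = 16.0 kN/m.
1) 1.2(22.3) + 1.4(13.9) + 0.5(16.0) + 0.2(17.3) = 26.76 + 19.46 + 8.00 + 3.46 = 57.68
2) 1.4(22.3) = 31.22
3) 1.2(22.3) + 1.75(4.1) + 0.3(13.9) = 26.76 + 7.18 + 4.17 = 38.11
4) 1.25(22.3) + 1.5(17.3) + 0.6(16.0) = 27.88 + 25.95 + 9.60 = 63.43
5) 1.3(22.3) + 0.5(17.3) + 0.5(4.1) + 0.5(16.0) = 28.99 + 8.65 + 2.05 + 8.00 = 47.69
The controlling combination is 4, giving 63.43 kN/m.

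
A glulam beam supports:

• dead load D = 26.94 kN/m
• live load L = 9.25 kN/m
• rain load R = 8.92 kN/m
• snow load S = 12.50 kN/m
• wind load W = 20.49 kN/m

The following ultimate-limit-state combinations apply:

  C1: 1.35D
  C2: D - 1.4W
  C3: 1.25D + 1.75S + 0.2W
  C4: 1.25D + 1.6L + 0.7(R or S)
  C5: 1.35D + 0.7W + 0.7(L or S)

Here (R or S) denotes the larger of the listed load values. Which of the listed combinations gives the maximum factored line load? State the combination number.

Combination 3

(R or S) → S = 12.50 kN/m; (L or S) → S = 12.50 kN/m.
C1: 1.35(26.94) = 36.37
C2: 1.0(26.94) - 1.4(20.49) = 26.94 - 28.69 = -1.75
C3: 1.25(26.94) + 1.75(12.50) + 0.2(20.49) = 59.65
C4: 1.25(26.94) + 1.6(9.25) + 0.7(12.50) = 33.68 + 14.80 + 8.75 = 57.23
C5: 1.35(26.94) + 0.7(20.49) + 0.7(12.50) = 36.37 + 14.34 + 8.75 = 59.46
The largest value is 59.65 kN/m from combination 3.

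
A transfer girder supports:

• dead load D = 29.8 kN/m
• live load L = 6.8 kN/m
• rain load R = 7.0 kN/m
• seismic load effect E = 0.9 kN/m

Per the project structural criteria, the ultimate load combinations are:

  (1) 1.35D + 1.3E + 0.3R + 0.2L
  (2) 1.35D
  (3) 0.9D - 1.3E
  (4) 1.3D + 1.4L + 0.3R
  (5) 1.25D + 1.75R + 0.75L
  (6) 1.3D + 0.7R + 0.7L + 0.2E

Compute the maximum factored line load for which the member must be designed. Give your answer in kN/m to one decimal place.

(1) 1.35(29.8) + 1.3(0.9) + 0.3(7.0) + 0.2(6.8) = 40.2 + 1.2 + 2.1 + 1.4 = 44.9
(2) 1.35(29.8) = 40.2
(3) 0.9(29.8) - 1.3(0.9) = 25.7
(4) 1.3(29.8) + 1.4(6.8) + 0.3(7.0) = 50.4
(5) 1.25(29.8) + 1.75(7.0) + 0.75(6.8) = 54.6
(6) 1.3(29.8) + 0.7(7.0) + 0.7(6.8) + 0.2(0.9) = 38.7 + 4.9 + 4.8 + 0.2 = 48.6
The controlling combination is 5, giving 54.6 kN/m.

54.6 kN/m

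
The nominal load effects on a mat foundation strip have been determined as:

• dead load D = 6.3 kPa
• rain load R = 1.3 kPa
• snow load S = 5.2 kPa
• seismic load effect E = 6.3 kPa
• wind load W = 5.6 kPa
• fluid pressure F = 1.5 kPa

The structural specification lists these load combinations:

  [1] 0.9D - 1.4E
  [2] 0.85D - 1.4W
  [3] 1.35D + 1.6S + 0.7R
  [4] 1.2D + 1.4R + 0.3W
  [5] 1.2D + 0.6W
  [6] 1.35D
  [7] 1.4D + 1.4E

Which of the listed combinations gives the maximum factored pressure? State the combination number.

[1] 0.9(6.3) - 1.4(6.3) = -3.15
[2] 0.85(6.3) - 1.4(5.6) = -2.49
[3] 1.35(6.3) + 1.6(5.2) + 0.7(1.3) = 17.74
[4] 1.2(6.3) + 1.4(1.3) + 0.3(5.6) = 11.06
[5] 1.2(6.3) + 0.6(5.6) = 10.92
[6] 1.35(6.3) = 8.51
[7] 1.4(6.3) + 1.4(6.3) = 17.64
The largest value is 17.74 kPa from combination 3.

Combination 3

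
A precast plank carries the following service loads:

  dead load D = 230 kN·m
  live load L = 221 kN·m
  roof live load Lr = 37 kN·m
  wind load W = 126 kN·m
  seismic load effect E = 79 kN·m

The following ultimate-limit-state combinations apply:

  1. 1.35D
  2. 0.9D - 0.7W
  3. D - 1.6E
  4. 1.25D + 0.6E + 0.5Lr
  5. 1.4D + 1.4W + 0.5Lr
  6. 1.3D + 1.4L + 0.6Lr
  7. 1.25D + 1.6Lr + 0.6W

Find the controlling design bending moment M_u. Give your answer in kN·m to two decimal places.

1. 1.35(230) = 310.50
2. 0.9(230) - 0.7(126) = 118.80
3. 1.0(230) - 1.6(79) = 103.60
4. 1.25(230) + 0.6(79) + 0.5(37) = 353.40
5. 1.4(230) + 1.4(126) + 0.5(37) = 516.90
6. 1.3(230) + 1.4(221) + 0.6(37) = 630.60
7. 1.25(230) + 1.6(37) + 0.6(126) = 422.30
The controlling combination is 6, giving 630.60 kN·m.

630.60 kN·m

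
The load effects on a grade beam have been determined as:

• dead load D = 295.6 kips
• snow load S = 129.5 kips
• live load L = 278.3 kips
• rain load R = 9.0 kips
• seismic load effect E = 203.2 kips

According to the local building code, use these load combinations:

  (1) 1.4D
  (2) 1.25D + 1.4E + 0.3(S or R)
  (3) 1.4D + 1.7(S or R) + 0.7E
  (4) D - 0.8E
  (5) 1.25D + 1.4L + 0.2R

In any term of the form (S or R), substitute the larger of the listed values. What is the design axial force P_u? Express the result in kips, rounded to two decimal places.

776.23 kips

(S or R) → S = 129.5 kips.
(1) 1.4(295.6) = 413.84
(2) 1.25(295.6) + 1.4(203.2) + 0.3(129.5) = 369.50 + 284.48 + 38.85 = 692.83
(3) 1.4(295.6) + 1.7(129.5) + 0.7(203.2) = 413.84 + 220.15 + 142.24 = 776.23
(4) 1.0(295.6) - 0.8(203.2) = 295.60 - 162.56 = 133.04
(5) 1.25(295.6) + 1.4(278.3) + 0.2(9.0) = 369.50 + 389.62 + 1.80 = 760.92
The controlling combination is 3, giving 776.23 kips.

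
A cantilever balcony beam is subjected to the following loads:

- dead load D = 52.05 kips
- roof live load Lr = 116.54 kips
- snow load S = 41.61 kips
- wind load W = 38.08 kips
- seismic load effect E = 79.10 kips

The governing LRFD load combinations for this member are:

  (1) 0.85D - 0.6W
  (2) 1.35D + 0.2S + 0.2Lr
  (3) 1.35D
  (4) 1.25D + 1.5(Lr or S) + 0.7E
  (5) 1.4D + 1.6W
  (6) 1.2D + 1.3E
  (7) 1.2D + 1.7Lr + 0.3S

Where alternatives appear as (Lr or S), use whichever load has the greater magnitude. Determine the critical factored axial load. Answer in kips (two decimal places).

(Lr or S) → Lr = 116.54 kips.
(1) 0.85(52.05) - 0.6(38.08) = 21.39
(2) 1.35(52.05) + 0.2(41.61) + 0.2(116.54) = 101.90
(3) 1.35(52.05) = 70.27
(4) 1.25(52.05) + 1.5(116.54) + 0.7(79.10) = 295.24
(5) 1.4(52.05) + 1.6(38.08) = 133.80
(6) 1.2(52.05) + 1.3(79.10) = 165.29
(7) 1.2(52.05) + 1.7(116.54) + 0.3(41.61) = 273.06
Maximum is from combination 4.

295.24 kips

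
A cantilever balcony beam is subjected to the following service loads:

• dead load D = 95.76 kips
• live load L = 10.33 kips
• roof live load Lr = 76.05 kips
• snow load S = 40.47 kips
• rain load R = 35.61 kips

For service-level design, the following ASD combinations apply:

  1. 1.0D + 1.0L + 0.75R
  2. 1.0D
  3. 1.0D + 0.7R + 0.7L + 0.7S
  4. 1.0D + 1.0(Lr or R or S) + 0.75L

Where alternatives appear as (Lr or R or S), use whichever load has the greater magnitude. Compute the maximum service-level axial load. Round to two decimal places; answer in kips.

(Lr or R or S) → Lr = 76.05 kips.
1. 1.0(95.76) + 1.0(10.33) + 0.75(35.61) = 95.76 + 10.33 + 26.71 = 132.80
2. 1.0(95.76) = 95.76
3. 1.0(95.76) + 0.7(35.61) + 0.7(10.33) + 0.7(40.47) = 95.76 + 24.93 + 7.23 + 28.33 = 156.25
4. 1.0(95.76) + 1.0(76.05) + 0.75(10.33) = 95.76 + 76.05 + 7.75 = 179.56
Maximum is from combination 4.

179.56 kips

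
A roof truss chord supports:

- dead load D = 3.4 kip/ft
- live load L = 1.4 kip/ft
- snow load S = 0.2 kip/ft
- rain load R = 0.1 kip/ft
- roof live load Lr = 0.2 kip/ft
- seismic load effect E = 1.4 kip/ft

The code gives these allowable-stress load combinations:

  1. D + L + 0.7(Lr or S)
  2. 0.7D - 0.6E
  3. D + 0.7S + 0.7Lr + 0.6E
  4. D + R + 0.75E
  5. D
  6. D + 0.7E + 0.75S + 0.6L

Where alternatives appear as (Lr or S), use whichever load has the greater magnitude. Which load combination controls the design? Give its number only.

(Lr or S) → Lr = 0.2 kip/ft.
1. 1.0(3.4) + 1.0(1.4) + 0.7(0.2) = 3.4 + 1.4 + 0.1 = 4.9
2. 0.7(3.4) - 0.6(1.4) = 1.5
3. 1.0(3.4) + 0.7(0.2) + 0.7(0.2) + 0.6(1.4) = 4.5
4. 1.0(3.4) + 1.0(0.1) + 0.75(1.4) = 3.4 + 0.1 + 1.1 = 4.6
5. 1.0(3.4) = 3.4
6. 1.0(3.4) + 0.7(1.4) + 0.75(0.2) + 0.6(1.4) = 3.4 + 1.0 + 0.2 + 0.8 = 5.4
The largest value is 5.4 kip/ft from combination 6.

Combination 6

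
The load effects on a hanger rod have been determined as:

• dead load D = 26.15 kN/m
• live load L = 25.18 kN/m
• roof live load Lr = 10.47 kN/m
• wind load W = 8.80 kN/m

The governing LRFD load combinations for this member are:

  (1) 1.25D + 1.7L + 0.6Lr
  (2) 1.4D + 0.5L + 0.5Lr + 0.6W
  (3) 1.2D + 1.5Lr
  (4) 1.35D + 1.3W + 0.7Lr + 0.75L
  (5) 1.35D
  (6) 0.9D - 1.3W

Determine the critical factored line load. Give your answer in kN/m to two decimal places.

81.78 kN/m

(1) 1.25(26.15) + 1.7(25.18) + 0.6(10.47) = 32.69 + 42.81 + 6.28 = 81.78
(2) 1.4(26.15) + 0.5(25.18) + 0.5(10.47) + 0.6(8.80) = 36.61 + 12.59 + 5.24 + 5.28 = 59.72
(3) 1.2(26.15) + 1.5(10.47) = 31.38 + 15.71 = 47.09
(4) 1.35(26.15) + 1.3(8.80) + 0.7(10.47) + 0.75(25.18) = 35.30 + 11.44 + 7.33 + 18.89 = 72.96
(5) 1.35(26.15) = 35.30
(6) 0.9(26.15) - 1.3(8.80) = 23.54 - 11.44 = 12.10
Maximum is from combination 1.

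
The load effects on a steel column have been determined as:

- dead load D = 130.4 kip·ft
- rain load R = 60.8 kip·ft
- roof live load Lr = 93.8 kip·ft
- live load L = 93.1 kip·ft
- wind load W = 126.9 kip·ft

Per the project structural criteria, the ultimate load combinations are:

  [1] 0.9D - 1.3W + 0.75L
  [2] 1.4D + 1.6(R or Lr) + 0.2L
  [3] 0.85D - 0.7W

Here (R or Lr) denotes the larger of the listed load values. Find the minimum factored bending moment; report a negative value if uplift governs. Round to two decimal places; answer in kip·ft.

22.01 kip·ft

(R or Lr) → Lr = 93.8 kip·ft.
[1] 0.9(130.4) - 1.3(126.9) + 0.75(93.1) = 117.36 - 164.97 + 69.83 = 22.22
[2] 1.4(130.4) + 1.6(93.8) + 0.2(93.1) = 182.56 + 150.08 + 18.62 = 351.26
[3] 0.85(130.4) - 0.7(126.9) = 110.84 - 88.83 = 22.01
Combination 3 gives the minimum: 22.01 kip·ft.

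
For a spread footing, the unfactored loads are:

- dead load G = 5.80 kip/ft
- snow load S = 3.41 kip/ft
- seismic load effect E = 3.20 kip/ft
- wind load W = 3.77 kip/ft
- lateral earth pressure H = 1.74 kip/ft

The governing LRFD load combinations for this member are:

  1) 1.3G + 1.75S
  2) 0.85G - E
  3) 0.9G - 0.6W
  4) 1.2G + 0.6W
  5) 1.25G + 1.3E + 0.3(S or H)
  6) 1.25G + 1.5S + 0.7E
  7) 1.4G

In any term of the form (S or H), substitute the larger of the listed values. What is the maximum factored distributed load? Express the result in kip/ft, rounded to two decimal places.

(S or H) → S = 3.41 kip/ft.
1) 1.3(5.80) + 1.75(3.41) = 13.51
2) 0.85(5.80) - 1.0(3.20) = 1.73
3) 0.9(5.80) - 0.6(3.77) = 2.96
4) 1.2(5.80) + 0.6(3.77) = 9.22
5) 1.25(5.80) + 1.3(3.20) + 0.3(3.41) = 12.43
6) 1.25(5.80) + 1.5(3.41) + 0.7(3.20) = 14.61
7) 1.4(5.80) = 8.12
Combination 6 governs: w_u = 14.61 kip/ft.

14.61 kip/ft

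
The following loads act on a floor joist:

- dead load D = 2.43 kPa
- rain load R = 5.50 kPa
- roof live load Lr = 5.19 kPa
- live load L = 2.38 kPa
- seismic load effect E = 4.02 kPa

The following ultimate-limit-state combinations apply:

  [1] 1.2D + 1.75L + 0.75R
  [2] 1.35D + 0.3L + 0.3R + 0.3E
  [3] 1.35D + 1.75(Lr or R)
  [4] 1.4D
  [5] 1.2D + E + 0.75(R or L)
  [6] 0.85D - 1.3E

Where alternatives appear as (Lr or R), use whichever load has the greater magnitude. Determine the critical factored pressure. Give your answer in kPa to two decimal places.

(Lr or R) → R = 5.50 kPa; (R or L) → R = 5.50 kPa.
[1] 1.2(2.43) + 1.75(2.38) + 0.75(5.50) = 11.21
[2] 1.35(2.43) + 0.3(2.38) + 0.3(5.50) + 0.3(4.02) = 6.85
[3] 1.35(2.43) + 1.75(5.50) = 12.91
[4] 1.4(2.43) = 3.40
[5] 1.2(2.43) + 1.0(4.02) + 0.75(5.50) = 11.06
[6] 0.85(2.43) - 1.3(4.02) = -3.16
Combination 3 governs: p_u = 12.91 kPa.

12.91 kPa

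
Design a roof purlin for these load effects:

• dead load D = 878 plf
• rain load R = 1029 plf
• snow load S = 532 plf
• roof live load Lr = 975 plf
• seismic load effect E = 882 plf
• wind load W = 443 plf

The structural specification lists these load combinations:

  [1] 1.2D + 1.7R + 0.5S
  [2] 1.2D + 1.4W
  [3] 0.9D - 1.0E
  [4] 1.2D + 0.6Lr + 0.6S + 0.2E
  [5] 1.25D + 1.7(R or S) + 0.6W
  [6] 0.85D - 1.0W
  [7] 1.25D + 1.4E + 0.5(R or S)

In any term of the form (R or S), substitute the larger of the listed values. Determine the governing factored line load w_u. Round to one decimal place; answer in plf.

3112.6 plf

(R or S) → R = 1029 plf.
[1] 1.2(878) + 1.7(1029) + 0.5(532) = 1053.6 + 1749.3 + 266.0 = 3068.9
[2] 1.2(878) + 1.4(443) = 1053.6 + 620.2 = 1673.8
[3] 0.9(878) - 1.0(882) = 790.2 - 882.0 = -91.8
[4] 1.2(878) + 0.6(975) + 0.6(532) + 0.2(882) = 1053.6 + 585.0 + 319.2 + 176.4 = 2134.2
[5] 1.25(878) + 1.7(1029) + 0.6(443) = 1097.5 + 1749.3 + 265.8 = 3112.6
[6] 0.85(878) - 1.0(443) = 746.3 - 443.0 = 303.3
[7] 1.25(878) + 1.4(882) + 0.5(1029) = 1097.5 + 1234.8 + 514.5 = 2846.8
Combination 5 governs: w_u = 3112.6 plf.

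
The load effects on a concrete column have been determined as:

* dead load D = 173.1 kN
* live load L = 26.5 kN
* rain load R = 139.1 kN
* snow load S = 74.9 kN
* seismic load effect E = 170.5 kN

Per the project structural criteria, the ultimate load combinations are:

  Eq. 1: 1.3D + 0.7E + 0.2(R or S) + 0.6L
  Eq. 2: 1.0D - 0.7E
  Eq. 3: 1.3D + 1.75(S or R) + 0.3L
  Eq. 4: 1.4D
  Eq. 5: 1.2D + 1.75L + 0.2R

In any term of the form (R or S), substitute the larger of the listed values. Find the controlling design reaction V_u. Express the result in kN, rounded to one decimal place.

476.4 kN

(R or S) → R = 139.1 kN; (S or R) → R = 139.1 kN.
Eq. 1: 1.3(173.1) + 0.7(170.5) + 0.2(139.1) + 0.6(26.5) = 388.1
Eq. 2: 1.0(173.1) - 0.7(170.5) = 53.8
Eq. 3: 1.3(173.1) + 1.75(139.1) + 0.3(26.5) = 476.4
Eq. 4: 1.4(173.1) = 242.3
Eq. 5: 1.2(173.1) + 1.75(26.5) + 0.2(139.1) = 281.9
Combination 3 governs: V_u = 476.4 kN.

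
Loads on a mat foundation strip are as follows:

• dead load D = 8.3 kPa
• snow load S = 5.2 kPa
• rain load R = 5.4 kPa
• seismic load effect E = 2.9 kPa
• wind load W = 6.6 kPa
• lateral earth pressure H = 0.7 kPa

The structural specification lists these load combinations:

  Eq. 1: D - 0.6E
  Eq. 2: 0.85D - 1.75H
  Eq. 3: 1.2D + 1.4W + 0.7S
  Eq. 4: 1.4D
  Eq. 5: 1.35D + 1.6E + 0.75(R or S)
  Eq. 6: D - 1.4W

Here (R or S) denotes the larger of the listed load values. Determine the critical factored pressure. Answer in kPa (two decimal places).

(R or S) → R = 5.4 kPa.
Eq. 1: 1.0(8.3) - 0.6(2.9) = 8.30 - 1.74 = 6.56
Eq. 2: 0.85(8.3) - 1.75(0.7) = 7.06 - 1.23 = 5.83
Eq. 3: 1.2(8.3) + 1.4(6.6) + 0.7(5.2) = 9.96 + 9.24 + 3.64 = 22.84
Eq. 4: 1.4(8.3) = 11.62
Eq. 5: 1.35(8.3) + 1.6(2.9) + 0.75(5.4) = 11.21 + 4.64 + 4.05 = 19.90
Eq. 6: 1.0(8.3) - 1.4(6.6) = 8.30 - 9.24 = -0.94
Maximum is from combination 3.

22.84 kPa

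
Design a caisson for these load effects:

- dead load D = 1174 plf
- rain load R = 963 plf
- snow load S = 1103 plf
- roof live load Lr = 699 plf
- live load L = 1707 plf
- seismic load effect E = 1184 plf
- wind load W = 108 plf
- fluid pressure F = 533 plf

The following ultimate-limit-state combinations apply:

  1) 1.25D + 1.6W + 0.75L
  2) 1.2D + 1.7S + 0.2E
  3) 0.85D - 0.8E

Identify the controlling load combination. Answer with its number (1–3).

1) 1.25(1174) + 1.6(108) + 0.75(1707) = 2920.6
2) 1.2(1174) + 1.7(1103) + 0.2(1184) = 3520.7
3) 0.85(1174) - 0.8(1184) = 50.7
The largest value is 3520.7 plf from combination 2.

Combination 2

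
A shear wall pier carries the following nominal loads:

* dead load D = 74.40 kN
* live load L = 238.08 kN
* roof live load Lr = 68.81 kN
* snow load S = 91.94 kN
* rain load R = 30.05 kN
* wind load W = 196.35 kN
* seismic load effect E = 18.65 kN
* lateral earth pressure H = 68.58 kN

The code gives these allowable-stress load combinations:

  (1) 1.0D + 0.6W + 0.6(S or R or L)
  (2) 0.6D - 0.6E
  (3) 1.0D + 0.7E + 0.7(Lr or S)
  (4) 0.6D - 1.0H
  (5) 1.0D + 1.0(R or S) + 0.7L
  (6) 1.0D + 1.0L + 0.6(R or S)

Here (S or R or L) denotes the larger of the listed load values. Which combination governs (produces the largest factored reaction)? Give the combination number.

(S or R or L) → L = 238.08 kN; (Lr or S) → S = 91.94 kN; (R or S) → S = 91.94 kN.
(1) 1.0(74.40) + 0.6(196.35) + 0.6(238.08) = 74.40 + 117.81 + 142.85 = 335.06
(2) 0.6(74.40) - 0.6(18.65) = 44.64 - 11.19 = 33.45
(3) 1.0(74.40) + 0.7(18.65) + 0.7(91.94) = 151.81
(4) 0.6(74.40) - 1.0(68.58) = 44.64 - 68.58 = -23.94
(5) 1.0(74.40) + 1.0(91.94) + 0.7(238.08) = 74.40 + 91.94 + 166.66 = 333.00
(6) 1.0(74.40) + 1.0(238.08) + 0.6(91.94) = 74.40 + 238.08 + 55.16 = 367.64
The largest value is 367.64 kN from combination 6.

Combination 6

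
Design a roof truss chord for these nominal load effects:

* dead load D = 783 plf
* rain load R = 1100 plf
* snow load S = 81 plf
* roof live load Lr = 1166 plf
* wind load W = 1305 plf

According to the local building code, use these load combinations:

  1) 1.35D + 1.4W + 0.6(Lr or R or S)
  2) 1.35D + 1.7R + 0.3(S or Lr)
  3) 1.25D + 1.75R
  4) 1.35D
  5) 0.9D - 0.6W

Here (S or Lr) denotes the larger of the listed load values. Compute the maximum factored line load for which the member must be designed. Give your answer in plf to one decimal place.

(Lr or R or S) → Lr = 1166 plf; (S or Lr) → Lr = 1166 plf.
1) 1.35(783) + 1.4(1305) + 0.6(1166) = 1057.1 + 1827.0 + 699.6 = 3583.7
2) 1.35(783) + 1.7(1100) + 0.3(1166) = 1057.1 + 1870.0 + 349.8 = 3276.9
3) 1.25(783) + 1.75(1100) = 978.8 + 1925.0 = 2903.8
4) 1.35(783) = 1057.1
5) 0.9(783) - 0.6(1305) = 704.7 - 783.0 = -78.3
The controlling combination is 1, giving 3583.7 plf.

3583.7 plf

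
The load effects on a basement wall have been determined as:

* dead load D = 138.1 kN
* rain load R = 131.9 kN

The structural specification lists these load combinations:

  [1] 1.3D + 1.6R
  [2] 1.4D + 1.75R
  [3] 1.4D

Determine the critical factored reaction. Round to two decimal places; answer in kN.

[1] 1.3(138.1) + 1.6(131.9) = 179.53 + 211.04 = 390.57
[2] 1.4(138.1) + 1.75(131.9) = 193.34 + 230.83 = 424.17
[3] 1.4(138.1) = 193.34
Maximum is from combination 2.

424.17 kN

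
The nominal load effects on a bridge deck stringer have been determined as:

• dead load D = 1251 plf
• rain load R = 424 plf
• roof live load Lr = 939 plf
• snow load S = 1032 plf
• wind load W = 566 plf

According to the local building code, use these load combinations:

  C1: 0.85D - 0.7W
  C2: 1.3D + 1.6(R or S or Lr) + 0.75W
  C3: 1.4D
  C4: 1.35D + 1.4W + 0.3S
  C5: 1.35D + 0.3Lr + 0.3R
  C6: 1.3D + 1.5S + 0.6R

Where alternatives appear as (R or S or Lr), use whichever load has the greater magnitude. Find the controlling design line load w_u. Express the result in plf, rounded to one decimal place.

3702.0 plf

(R or S or Lr) → S = 1032 plf.
C1: 0.85(1251) - 0.7(566) = 1063.4 - 396.2 = 667.2
C2: 1.3(1251) + 1.6(1032) + 0.75(566) = 1626.3 + 1651.2 + 424.5 = 3702.0
C3: 1.4(1251) = 1751.4
C4: 1.35(1251) + 1.4(566) + 0.3(1032) = 1688.9 + 792.4 + 309.6 = 2790.9
C5: 1.35(1251) + 0.3(939) + 0.3(424) = 1688.9 + 281.7 + 127.2 = 2097.8
C6: 1.3(1251) + 1.5(1032) + 0.6(424) = 1626.3 + 1548.0 + 254.4 = 3428.7
The controlling combination is 2, giving 3702.0 plf.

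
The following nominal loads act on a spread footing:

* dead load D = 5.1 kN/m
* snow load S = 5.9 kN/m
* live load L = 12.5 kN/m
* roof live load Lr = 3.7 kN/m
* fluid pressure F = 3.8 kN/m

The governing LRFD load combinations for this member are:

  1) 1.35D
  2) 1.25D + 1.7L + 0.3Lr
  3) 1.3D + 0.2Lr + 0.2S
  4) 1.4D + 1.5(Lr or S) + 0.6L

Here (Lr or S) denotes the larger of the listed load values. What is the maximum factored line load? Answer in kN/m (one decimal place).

28.7 kN/m

(Lr or S) → S = 5.9 kN/m.
1) 1.35(5.1) = 6.9
2) 1.25(5.1) + 1.7(12.5) + 0.3(3.7) = 28.7
3) 1.3(5.1) + 0.2(3.7) + 0.2(5.9) = 8.6
4) 1.4(5.1) + 1.5(5.9) + 0.6(12.5) = 23.5
Maximum is from combination 2.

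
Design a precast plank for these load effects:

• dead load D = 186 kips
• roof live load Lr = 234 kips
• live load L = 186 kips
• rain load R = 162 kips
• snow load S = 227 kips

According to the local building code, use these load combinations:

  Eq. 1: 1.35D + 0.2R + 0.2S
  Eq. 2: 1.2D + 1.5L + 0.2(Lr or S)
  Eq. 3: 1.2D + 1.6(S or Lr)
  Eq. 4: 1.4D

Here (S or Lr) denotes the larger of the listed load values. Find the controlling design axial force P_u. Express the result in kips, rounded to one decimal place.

597.6 kips

(Lr or S) → Lr = 234 kips; (S or Lr) → Lr = 234 kips.
Eq. 1: 1.35(186) + 0.2(162) + 0.2(227) = 251.1 + 32.4 + 45.4 = 328.9
Eq. 2: 1.2(186) + 1.5(186) + 0.2(234) = 223.2 + 279.0 + 46.8 = 549.0
Eq. 3: 1.2(186) + 1.6(234) = 223.2 + 374.4 = 597.6
Eq. 4: 1.4(186) = 260.4
Maximum is from combination 3.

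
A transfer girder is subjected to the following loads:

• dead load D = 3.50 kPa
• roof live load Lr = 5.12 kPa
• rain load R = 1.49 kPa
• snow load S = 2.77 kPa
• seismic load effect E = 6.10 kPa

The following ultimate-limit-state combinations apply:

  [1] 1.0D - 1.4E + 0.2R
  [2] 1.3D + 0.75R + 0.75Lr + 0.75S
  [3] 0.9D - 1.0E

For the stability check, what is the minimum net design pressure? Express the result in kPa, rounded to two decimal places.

-4.74 kPa

[1] 1.0(3.50) - 1.4(6.10) + 0.2(1.49) = -4.74
[2] 1.3(3.50) + 0.75(1.49) + 0.75(5.12) + 0.75(2.77) = 11.59
[3] 0.9(3.50) - 1.0(6.10) = -2.95
Combination 1 gives the minimum: -4.74 kPa.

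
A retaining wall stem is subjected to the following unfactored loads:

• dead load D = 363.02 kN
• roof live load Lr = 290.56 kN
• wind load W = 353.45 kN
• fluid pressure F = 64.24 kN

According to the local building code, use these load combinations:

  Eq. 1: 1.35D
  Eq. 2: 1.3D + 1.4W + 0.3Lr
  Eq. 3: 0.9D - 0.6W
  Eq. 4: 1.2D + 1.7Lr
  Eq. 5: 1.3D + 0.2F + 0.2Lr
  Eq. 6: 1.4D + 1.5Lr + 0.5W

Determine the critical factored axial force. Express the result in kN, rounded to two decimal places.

1120.79 kN

Eq. 1: 1.35(363.02) = 490.08
Eq. 2: 1.3(363.02) + 1.4(353.45) + 0.3(290.56) = 1053.92
Eq. 3: 0.9(363.02) - 0.6(353.45) = 326.72 - 212.07 = 114.65
Eq. 4: 1.2(363.02) + 1.7(290.56) = 929.58
Eq. 5: 1.3(363.02) + 0.2(64.24) + 0.2(290.56) = 471.93 + 12.85 + 58.11 = 542.89
Eq. 6: 1.4(363.02) + 1.5(290.56) + 0.5(353.45) = 1120.79
Combination 6 governs: N_u = 1120.79 kN.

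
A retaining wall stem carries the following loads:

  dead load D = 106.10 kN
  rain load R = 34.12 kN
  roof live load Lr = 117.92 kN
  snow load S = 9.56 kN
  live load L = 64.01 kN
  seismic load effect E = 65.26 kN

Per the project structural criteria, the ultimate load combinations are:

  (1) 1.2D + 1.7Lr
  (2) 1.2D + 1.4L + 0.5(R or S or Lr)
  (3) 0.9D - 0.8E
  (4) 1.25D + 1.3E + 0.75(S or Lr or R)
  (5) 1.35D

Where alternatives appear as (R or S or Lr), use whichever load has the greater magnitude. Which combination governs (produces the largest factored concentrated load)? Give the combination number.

(R or S or Lr) → Lr = 117.92 kN; (S or Lr or R) → Lr = 117.92 kN.
(1) 1.2(106.10) + 1.7(117.92) = 127.32 + 200.46 = 327.78
(2) 1.2(106.10) + 1.4(64.01) + 0.5(117.92) = 127.32 + 89.61 + 58.96 = 275.89
(3) 0.9(106.10) - 0.8(65.26) = 95.49 - 52.21 = 43.28
(4) 1.25(106.10) + 1.3(65.26) + 0.75(117.92) = 305.90
(5) 1.35(106.10) = 143.24
The largest value is 327.78 kN from combination 1.

Combination 1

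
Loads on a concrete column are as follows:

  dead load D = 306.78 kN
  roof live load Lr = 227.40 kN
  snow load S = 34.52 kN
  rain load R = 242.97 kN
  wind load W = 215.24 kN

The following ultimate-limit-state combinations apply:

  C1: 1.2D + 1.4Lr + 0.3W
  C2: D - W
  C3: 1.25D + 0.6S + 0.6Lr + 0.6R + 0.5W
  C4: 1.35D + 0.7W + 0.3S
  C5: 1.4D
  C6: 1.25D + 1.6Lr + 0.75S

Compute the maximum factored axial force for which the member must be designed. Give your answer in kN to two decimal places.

C1: 1.2(306.78) + 1.4(227.40) + 0.3(215.24) = 368.14 + 318.36 + 64.57 = 751.07
C2: 1.0(306.78) - 1.0(215.24) = 306.78 - 215.24 = 91.54
C3: 1.25(306.78) + 0.6(34.52) + 0.6(227.40) + 0.6(242.97) + 0.5(215.24) = 383.48 + 20.71 + 136.44 + 145.78 + 107.62 = 794.03
C4: 1.35(306.78) + 0.7(215.24) + 0.3(34.52) = 414.15 + 150.67 + 10.36 = 575.18
C5: 1.4(306.78) = 429.49
C6: 1.25(306.78) + 1.6(227.40) + 0.75(34.52) = 383.48 + 363.84 + 25.89 = 773.21
Combination 3 governs: N_u = 794.03 kN.

794.03 kN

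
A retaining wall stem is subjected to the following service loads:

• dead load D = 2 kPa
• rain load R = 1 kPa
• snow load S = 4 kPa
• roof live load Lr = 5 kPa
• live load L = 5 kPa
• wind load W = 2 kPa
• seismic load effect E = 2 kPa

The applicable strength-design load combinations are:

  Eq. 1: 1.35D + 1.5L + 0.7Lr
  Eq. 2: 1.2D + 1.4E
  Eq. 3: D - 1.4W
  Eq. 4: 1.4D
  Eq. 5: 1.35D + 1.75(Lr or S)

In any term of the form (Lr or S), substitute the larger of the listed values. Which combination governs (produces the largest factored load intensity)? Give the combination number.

Combination 1

(Lr or S) → Lr = 5 kPa.
Eq. 1: 1.35(2) + 1.5(5) + 0.7(5) = 2.70 + 7.50 + 3.50 = 13.70
Eq. 2: 1.2(2) + 1.4(2) = 2.40 + 2.80 = 5.20
Eq. 3: 1.0(2) - 1.4(2) = 2.00 - 2.80 = -0.80
Eq. 4: 1.4(2) = 2.80
Eq. 5: 1.35(2) + 1.75(5) = 2.70 + 8.75 = 11.45
The largest value is 13.70 kPa from combination 1.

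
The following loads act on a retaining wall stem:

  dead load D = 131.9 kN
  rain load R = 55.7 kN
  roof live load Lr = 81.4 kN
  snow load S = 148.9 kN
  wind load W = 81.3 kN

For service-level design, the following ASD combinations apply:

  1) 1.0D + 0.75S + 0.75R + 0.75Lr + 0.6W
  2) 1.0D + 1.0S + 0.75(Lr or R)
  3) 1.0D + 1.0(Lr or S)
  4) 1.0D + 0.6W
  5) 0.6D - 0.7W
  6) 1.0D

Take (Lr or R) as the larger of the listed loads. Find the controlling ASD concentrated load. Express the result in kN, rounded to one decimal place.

395.2 kN

(Lr or R) → Lr = 81.4 kN; (Lr or S) → S = 148.9 kN.
1) 1.0(131.9) + 0.75(148.9) + 0.75(55.7) + 0.75(81.4) + 0.6(81.3) = 395.2
2) 1.0(131.9) + 1.0(148.9) + 0.75(81.4) = 341.9
3) 1.0(131.9) + 1.0(148.9) = 280.8
4) 1.0(131.9) + 0.6(81.3) = 180.7
5) 0.6(131.9) - 0.7(81.3) = 22.2
6) 1.0(131.9) = 131.9
Maximum is from combination 1.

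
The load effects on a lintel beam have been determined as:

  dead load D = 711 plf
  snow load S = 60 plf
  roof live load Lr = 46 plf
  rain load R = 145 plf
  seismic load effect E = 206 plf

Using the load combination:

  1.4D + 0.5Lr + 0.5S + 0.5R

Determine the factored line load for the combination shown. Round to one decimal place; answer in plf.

1.4(711) + 0.5(46) + 0.5(60) + 0.5(145) = 995.4 + 23.0 + 30.0 + 72.5 = 1120.9
w_u = 1120.9 plf.

1120.9 plf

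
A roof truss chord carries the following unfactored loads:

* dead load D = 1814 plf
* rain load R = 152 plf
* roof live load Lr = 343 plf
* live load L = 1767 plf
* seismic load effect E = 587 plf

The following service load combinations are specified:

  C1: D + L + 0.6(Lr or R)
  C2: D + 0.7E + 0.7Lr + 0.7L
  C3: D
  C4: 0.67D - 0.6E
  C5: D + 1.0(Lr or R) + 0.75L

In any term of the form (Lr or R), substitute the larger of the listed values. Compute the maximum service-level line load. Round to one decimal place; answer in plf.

(Lr or R) → Lr = 343 plf.
C1: 1.0(1814) + 1.0(1767) + 0.6(343) = 1814.0 + 1767.0 + 205.8 = 3786.8
C2: 1.0(1814) + 0.7(587) + 0.7(343) + 0.7(1767) = 1814.0 + 410.9 + 240.1 + 1236.9 = 3701.9
C3: 1.0(1814) = 1814.0
C4: 0.67(1814) - 0.6(587) = 1215.4 - 352.2 = 863.2
C5: 1.0(1814) + 1.0(343) + 0.75(1767) = 1814.0 + 343.0 + 1325.3 = 3482.3
Combination 1 governs: w = 3786.8 plf.

3786.8 plf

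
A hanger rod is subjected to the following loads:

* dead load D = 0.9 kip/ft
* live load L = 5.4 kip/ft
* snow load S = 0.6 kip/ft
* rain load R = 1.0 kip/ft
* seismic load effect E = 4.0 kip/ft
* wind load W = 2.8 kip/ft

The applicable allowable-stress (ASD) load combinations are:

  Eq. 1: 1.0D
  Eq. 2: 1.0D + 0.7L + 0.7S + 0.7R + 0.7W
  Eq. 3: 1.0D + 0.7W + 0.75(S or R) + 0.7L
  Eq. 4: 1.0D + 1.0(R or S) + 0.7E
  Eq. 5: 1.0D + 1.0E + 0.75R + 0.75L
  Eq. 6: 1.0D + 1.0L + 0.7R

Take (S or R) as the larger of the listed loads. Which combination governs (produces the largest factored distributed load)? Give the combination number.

(S or R) → R = 1.0 kip/ft; (R or S) → R = 1.0 kip/ft.
Eq. 1: 1.0(0.9) = 0.90
Eq. 2: 1.0(0.9) + 0.7(5.4) + 0.7(0.6) + 0.7(1.0) + 0.7(2.8) = 0.90 + 3.78 + 0.42 + 0.70 + 1.96 = 7.76
Eq. 3: 1.0(0.9) + 0.7(2.8) + 0.75(1.0) + 0.7(5.4) = 0.90 + 1.96 + 0.75 + 3.78 = 7.39
Eq. 4: 1.0(0.9) + 1.0(1.0) + 0.7(4.0) = 0.90 + 1.00 + 2.80 = 4.70
Eq. 5: 1.0(0.9) + 1.0(4.0) + 0.75(1.0) + 0.75(5.4) = 0.90 + 4.00 + 0.75 + 4.05 = 9.70
Eq. 6: 1.0(0.9) + 1.0(5.4) + 0.7(1.0) = 0.90 + 5.40 + 0.70 = 7.00
The largest value is 9.70 kip/ft from combination 5.

Combination 5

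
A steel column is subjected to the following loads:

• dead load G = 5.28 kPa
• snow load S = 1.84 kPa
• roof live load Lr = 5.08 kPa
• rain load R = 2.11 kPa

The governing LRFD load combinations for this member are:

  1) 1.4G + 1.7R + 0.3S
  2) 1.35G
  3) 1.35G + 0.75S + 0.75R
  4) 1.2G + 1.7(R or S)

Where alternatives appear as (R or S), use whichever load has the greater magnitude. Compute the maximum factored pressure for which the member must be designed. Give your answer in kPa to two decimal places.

11.53 kPa

(R or S) → R = 2.11 kPa.
1) 1.4(5.28) + 1.7(2.11) + 0.3(1.84) = 11.53
2) 1.35(5.28) = 7.13
3) 1.35(5.28) + 0.75(1.84) + 0.75(2.11) = 10.09
4) 1.2(5.28) + 1.7(2.11) = 9.92
Maximum is from combination 1.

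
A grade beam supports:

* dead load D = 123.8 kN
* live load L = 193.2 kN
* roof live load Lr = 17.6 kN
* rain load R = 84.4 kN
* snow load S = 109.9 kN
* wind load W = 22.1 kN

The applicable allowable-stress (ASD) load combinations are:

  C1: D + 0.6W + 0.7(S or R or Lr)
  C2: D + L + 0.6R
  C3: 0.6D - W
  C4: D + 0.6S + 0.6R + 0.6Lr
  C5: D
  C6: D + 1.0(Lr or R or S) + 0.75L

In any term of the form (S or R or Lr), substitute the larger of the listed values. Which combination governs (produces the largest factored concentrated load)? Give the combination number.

(S or R or Lr) → S = 109.9 kN; (Lr or R or S) → S = 109.9 kN.
C1: 1.0(123.8) + 0.6(22.1) + 0.7(109.9) = 123.80 + 13.26 + 76.93 = 213.99
C2: 1.0(123.8) + 1.0(193.2) + 0.6(84.4) = 123.80 + 193.20 + 50.64 = 367.64
C3: 0.6(123.8) - 1.0(22.1) = 74.28 - 22.10 = 52.18
C4: 1.0(123.8) + 0.6(109.9) + 0.6(84.4) + 0.6(17.6) = 123.80 + 65.94 + 50.64 + 10.56 = 250.94
C5: 1.0(123.8) = 123.80
C6: 1.0(123.8) + 1.0(109.9) + 0.75(193.2) = 123.80 + 109.90 + 144.90 = 378.60
The largest value is 378.60 kN from combination 6.

Combination 6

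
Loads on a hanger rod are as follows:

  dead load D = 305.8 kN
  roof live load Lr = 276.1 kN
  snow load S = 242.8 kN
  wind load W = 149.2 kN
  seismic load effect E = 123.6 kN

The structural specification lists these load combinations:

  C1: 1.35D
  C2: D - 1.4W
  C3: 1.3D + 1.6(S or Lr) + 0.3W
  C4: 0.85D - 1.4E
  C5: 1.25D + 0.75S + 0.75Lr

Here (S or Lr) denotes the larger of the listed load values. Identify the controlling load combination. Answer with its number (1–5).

(S or Lr) → Lr = 276.1 kN.
C1: 1.35(305.8) = 412.83
C2: 1.0(305.8) - 1.4(149.2) = 96.92
C3: 1.3(305.8) + 1.6(276.1) + 0.3(149.2) = 884.06
C4: 0.85(305.8) - 1.4(123.6) = 86.89
C5: 1.25(305.8) + 0.75(242.8) + 0.75(276.1) = 771.43
The largest value is 884.06 kN from combination 3.

Combination 3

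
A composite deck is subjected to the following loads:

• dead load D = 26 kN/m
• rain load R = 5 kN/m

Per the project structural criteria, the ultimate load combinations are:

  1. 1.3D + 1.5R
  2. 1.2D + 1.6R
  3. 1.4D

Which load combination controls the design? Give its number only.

1. 1.3(26) + 1.5(5) = 33.80 + 7.50 = 41.30
2. 1.2(26) + 1.6(5) = 31.20 + 8.00 = 39.20
3. 1.4(26) = 36.40
The largest value is 41.30 kN/m from combination 1.

Combination 1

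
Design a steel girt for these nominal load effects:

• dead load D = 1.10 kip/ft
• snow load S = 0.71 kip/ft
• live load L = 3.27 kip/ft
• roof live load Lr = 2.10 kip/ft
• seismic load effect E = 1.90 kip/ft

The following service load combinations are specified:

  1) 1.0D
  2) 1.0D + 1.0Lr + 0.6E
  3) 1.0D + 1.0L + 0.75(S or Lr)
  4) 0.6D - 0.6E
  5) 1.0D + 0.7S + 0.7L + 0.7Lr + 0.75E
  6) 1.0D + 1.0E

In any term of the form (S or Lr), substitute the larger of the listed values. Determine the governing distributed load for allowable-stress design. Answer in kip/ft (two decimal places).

(S or Lr) → Lr = 2.10 kip/ft.
1) 1.0(1.10) = 1.10
2) 1.0(1.10) + 1.0(2.10) + 0.6(1.90) = 1.10 + 2.10 + 1.14 = 4.34
3) 1.0(1.10) + 1.0(3.27) + 0.75(2.10) = 1.10 + 3.27 + 1.58 = 5.95
4) 0.6(1.10) - 0.6(1.90) = 0.66 - 1.14 = -0.48
5) 1.0(1.10) + 0.7(0.71) + 0.7(3.27) + 0.7(2.10) + 0.75(1.90) = 6.78
6) 1.0(1.10) + 1.0(1.90) = 1.10 + 1.90 = 3.00
The controlling combination is 5, giving 6.78 kip/ft.

6.78 kip/ft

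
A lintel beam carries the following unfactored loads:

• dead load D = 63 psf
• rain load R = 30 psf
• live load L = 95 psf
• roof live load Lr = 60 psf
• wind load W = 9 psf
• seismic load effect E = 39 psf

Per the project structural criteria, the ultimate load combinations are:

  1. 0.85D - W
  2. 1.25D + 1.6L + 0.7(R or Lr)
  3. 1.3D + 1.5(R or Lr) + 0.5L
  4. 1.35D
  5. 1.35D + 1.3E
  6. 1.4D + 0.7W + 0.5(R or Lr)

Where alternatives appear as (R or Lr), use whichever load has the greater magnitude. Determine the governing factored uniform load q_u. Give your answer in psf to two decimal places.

272.75 psf

(R or Lr) → Lr = 60 psf.
1. 0.85(63) - 1.0(9) = 53.55 - 9.00 = 44.55
2. 1.25(63) + 1.6(95) + 0.7(60) = 78.75 + 152.00 + 42.00 = 272.75
3. 1.3(63) + 1.5(60) + 0.5(95) = 81.90 + 90.00 + 47.50 = 219.40
4. 1.35(63) = 85.05
5. 1.35(63) + 1.3(39) = 85.05 + 50.70 = 135.75
6. 1.4(63) + 0.7(9) + 0.5(60) = 88.20 + 6.30 + 30.00 = 124.50
The controlling combination is 2, giving 272.75 psf.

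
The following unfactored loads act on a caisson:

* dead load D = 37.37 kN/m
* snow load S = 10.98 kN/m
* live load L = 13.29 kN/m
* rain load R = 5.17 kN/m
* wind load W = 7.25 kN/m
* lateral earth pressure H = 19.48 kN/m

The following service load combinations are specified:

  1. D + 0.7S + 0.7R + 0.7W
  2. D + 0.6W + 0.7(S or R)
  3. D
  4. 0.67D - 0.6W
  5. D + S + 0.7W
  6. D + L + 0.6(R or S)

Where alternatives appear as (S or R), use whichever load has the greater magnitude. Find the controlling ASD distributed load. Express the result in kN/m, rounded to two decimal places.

(S or R) → S = 10.98 kN/m; (R or S) → S = 10.98 kN/m.
1. 1.0(37.37) + 0.7(10.98) + 0.7(5.17) + 0.7(7.25) = 53.75
2. 1.0(37.37) + 0.6(7.25) + 0.7(10.98) = 37.37 + 4.35 + 7.69 = 49.41
3. 1.0(37.37) = 37.37
4. 0.67(37.37) - 0.6(7.25) = 25.04 - 4.35 = 20.69
5. 1.0(37.37) + 1.0(10.98) + 0.7(7.25) = 37.37 + 10.98 + 5.08 = 53.43
6. 1.0(37.37) + 1.0(13.29) + 0.6(10.98) = 37.37 + 13.29 + 6.59 = 57.25
Maximum is from combination 6.

57.25 kN/m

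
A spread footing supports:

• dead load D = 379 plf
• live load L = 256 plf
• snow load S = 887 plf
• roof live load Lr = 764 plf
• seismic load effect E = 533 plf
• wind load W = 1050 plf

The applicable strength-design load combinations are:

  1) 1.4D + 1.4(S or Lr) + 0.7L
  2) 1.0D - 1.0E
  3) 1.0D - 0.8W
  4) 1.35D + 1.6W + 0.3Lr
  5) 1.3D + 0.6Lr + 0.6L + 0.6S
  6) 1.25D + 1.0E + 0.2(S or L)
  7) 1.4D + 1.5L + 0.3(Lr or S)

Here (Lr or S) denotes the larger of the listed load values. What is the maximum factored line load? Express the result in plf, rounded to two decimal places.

(S or Lr) → S = 887 plf; (S or L) → S = 887 plf; (Lr or S) → S = 887 plf.
1) 1.4(379) + 1.4(887) + 0.7(256) = 530.60 + 1241.80 + 179.20 = 1951.60
2) 1.0(379) - 1.0(533) = 379.00 - 533.00 = -154.00
3) 1.0(379) - 0.8(1050) = 379.00 - 840.00 = -461.00
4) 1.35(379) + 1.6(1050) + 0.3(764) = 511.65 + 1680.00 + 229.20 = 2420.85
5) 1.3(379) + 0.6(764) + 0.6(256) + 0.6(887) = 492.70 + 458.40 + 153.60 + 532.20 = 1636.90
6) 1.25(379) + 1.0(533) + 0.2(887) = 473.75 + 533.00 + 177.40 = 1184.15
7) 1.4(379) + 1.5(256) + 0.3(887) = 530.60 + 384.00 + 266.10 = 1180.70
Combination 4 governs: w_u = 2420.85 plf.

2420.85 plf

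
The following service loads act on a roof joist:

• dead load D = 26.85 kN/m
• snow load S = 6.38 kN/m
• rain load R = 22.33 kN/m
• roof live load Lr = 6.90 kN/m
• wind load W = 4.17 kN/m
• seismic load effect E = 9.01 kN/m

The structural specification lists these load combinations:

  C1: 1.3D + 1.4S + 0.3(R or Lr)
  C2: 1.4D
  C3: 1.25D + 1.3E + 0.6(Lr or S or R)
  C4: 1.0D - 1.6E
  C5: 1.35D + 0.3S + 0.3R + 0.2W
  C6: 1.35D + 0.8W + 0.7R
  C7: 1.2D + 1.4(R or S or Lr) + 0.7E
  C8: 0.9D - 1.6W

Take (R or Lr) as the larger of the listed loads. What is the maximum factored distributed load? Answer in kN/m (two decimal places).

69.79 kN/m

(R or Lr) → R = 22.33 kN/m; (Lr or S or R) → R = 22.33 kN/m; (R or S or Lr) → R = 22.33 kN/m.
C1: 1.3(26.85) + 1.4(6.38) + 0.3(22.33) = 34.91 + 8.93 + 6.70 = 50.54
C2: 1.4(26.85) = 37.59
C3: 1.25(26.85) + 1.3(9.01) + 0.6(22.33) = 33.56 + 11.71 + 13.40 = 58.67
C4: 1.0(26.85) - 1.6(9.01) = 26.85 - 14.42 = 12.43
C5: 1.35(26.85) + 0.3(6.38) + 0.3(22.33) + 0.2(4.17) = 36.25 + 1.91 + 6.70 + 0.83 = 45.69
C6: 1.35(26.85) + 0.8(4.17) + 0.7(22.33) = 55.21
C7: 1.2(26.85) + 1.4(22.33) + 0.7(9.01) = 32.22 + 31.26 + 6.31 = 69.79
C8: 0.9(26.85) - 1.6(4.17) = 17.49
Maximum is from combination 7.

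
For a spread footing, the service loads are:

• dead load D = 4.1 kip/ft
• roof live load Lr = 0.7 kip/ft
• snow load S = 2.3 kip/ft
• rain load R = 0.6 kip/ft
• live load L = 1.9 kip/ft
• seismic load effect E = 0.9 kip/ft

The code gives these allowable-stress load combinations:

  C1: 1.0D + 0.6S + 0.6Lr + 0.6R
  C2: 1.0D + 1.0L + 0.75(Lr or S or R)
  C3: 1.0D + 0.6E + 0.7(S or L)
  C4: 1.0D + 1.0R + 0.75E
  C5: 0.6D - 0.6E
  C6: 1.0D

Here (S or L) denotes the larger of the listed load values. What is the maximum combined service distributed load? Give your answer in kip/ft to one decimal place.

(Lr or S or R) → S = 2.3 kip/ft; (S or L) → S = 2.3 kip/ft.
C1: 1.0(4.1) + 0.6(2.3) + 0.6(0.7) + 0.6(0.6) = 4.1 + 1.4 + 0.4 + 0.4 = 6.3
C2: 1.0(4.1) + 1.0(1.9) + 0.75(2.3) = 4.1 + 1.9 + 1.7 = 7.7
C3: 1.0(4.1) + 0.6(0.9) + 0.7(2.3) = 6.3
C4: 1.0(4.1) + 1.0(0.6) + 0.75(0.9) = 4.1 + 0.6 + 0.7 = 5.4
C5: 0.6(4.1) - 0.6(0.9) = 1.9
C6: 1.0(4.1) = 4.1
The controlling combination is 2, giving 7.7 kip/ft.

7.7 kip/ft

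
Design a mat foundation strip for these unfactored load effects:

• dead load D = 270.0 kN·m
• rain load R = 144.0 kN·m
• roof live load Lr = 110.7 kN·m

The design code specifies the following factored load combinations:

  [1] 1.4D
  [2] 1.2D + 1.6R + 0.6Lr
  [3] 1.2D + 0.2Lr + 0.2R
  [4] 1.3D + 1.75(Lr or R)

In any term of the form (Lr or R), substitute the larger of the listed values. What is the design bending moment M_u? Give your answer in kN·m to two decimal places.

(Lr or R) → R = 144.0 kN·m.
[1] 1.4(270.0) = 378.00
[2] 1.2(270.0) + 1.6(144.0) + 0.6(110.7) = 620.82
[3] 1.2(270.0) + 0.2(110.7) + 0.2(144.0) = 374.94
[4] 1.3(270.0) + 1.75(144.0) = 603.00
Combination 2 governs: M_u = 620.82 kN·m.

620.82 kN·m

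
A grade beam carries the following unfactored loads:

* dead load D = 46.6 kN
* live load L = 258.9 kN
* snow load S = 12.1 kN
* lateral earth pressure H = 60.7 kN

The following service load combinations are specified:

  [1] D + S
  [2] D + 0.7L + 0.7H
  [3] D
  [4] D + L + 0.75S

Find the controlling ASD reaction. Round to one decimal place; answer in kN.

314.6 kN

[1] 1.0(46.6) + 1.0(12.1) = 46.6 + 12.1 = 58.7
[2] 1.0(46.6) + 0.7(258.9) + 0.7(60.7) = 46.6 + 181.2 + 42.5 = 270.3
[3] 1.0(46.6) = 46.6
[4] 1.0(46.6) + 1.0(258.9) + 0.75(12.1) = 46.6 + 258.9 + 9.1 = 314.6
Maximum is from combination 4.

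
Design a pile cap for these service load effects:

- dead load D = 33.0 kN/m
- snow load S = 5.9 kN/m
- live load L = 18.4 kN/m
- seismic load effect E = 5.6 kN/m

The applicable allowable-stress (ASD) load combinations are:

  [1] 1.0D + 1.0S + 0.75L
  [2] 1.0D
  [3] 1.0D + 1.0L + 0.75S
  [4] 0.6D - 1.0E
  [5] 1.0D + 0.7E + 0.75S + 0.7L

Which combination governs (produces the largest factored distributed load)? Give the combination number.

[1] 1.0(33.0) + 1.0(5.9) + 0.75(18.4) = 52.7
[2] 1.0(33.0) = 33.0
[3] 1.0(33.0) + 1.0(18.4) + 0.75(5.9) = 55.8
[4] 0.6(33.0) - 1.0(5.6) = 14.2
[5] 1.0(33.0) + 0.7(5.6) + 0.75(5.9) + 0.7(18.4) = 54.2
The largest value is 55.8 kN/m from combination 3.

Combination 3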